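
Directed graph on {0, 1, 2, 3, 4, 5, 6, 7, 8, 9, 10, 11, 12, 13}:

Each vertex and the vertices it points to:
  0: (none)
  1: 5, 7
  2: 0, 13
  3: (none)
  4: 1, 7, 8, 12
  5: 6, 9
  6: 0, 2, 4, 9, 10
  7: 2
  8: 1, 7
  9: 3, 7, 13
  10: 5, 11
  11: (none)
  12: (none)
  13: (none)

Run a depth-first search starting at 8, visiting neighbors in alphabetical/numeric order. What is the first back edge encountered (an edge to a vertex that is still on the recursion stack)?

DFS from 8 (visiting neighbors in alphabetical/numeric order); mark gray on enter, black on exit:
8 gray
  1 gray
    5 gray
      6 gray
        0 gray
        0 black
        2 gray
          2→0: 0 black — skip
          13 gray
          13 black
        2 black
        4 gray
          4→1: 1 is gray → back edge
First back edge: 4 → 1.

4→1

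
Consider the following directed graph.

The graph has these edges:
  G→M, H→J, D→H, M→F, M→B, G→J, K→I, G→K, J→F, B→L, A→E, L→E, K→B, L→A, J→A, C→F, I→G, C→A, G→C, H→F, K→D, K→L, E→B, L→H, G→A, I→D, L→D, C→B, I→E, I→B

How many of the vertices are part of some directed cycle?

10

A vertex is on a directed cycle iff it belongs to a strongly connected component of size ≥ 2 (or has a self-loop).
The vertices on cycles are {A, B, D, E, G, H, I, J, K, L} — 10 in total.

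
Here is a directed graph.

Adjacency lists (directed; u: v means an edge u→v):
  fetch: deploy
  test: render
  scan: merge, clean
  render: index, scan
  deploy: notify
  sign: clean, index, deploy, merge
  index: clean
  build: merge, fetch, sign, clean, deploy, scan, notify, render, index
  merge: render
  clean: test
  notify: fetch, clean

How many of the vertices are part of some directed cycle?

9

A vertex is on a directed cycle iff it belongs to a strongly connected component of size ≥ 2 (or has a self-loop).
The vertices on cycles are {scan, test, clean, fetch, index, merge, deploy, notify, render} — 9 in total.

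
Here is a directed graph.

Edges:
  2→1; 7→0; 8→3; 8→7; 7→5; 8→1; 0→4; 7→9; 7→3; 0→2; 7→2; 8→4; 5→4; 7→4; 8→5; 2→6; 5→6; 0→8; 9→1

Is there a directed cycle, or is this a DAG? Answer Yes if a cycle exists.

Yes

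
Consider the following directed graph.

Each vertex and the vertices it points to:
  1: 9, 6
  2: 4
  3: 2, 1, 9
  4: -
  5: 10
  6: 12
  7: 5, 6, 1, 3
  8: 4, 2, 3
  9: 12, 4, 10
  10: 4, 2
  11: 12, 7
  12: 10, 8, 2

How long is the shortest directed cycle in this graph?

4

For each vertex v, BFS finds the shortest path from v back to v.
The shortest such closed walk is 3 → 9 → 12 → 8 → 3, length 4.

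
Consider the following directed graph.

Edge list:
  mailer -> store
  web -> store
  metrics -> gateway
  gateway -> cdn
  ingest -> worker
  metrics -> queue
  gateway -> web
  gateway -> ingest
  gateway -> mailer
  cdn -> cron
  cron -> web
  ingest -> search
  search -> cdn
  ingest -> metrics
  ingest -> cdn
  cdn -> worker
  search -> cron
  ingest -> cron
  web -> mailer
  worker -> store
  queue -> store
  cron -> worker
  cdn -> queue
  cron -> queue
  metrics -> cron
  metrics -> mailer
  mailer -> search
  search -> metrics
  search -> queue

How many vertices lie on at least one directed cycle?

8

A vertex is on a directed cycle iff it belongs to a strongly connected component of size ≥ 2 (or has a self-loop).
The vertices on cycles are {cdn, web, cron, ingest, mailer, search, gateway, metrics} — 8 in total.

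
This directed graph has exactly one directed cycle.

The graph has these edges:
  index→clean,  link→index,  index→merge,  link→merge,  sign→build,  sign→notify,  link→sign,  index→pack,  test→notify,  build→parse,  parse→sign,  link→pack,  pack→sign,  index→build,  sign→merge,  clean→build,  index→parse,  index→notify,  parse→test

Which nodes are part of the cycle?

DFS with gray/black marking from build:
build gray
  parse gray
    test gray
      notify gray
      notify black
    test black
    sign gray
      sign→build: build is gray → back edge
Back edge closes the cycle build → parse → sign → build; its vertices are {sign, build, parse}.

sign, build, parse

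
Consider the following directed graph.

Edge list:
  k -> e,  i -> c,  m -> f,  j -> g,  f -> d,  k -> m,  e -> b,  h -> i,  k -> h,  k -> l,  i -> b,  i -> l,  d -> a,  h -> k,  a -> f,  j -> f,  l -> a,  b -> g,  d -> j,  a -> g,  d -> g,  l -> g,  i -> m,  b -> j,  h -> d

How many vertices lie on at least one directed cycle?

6

A vertex is on a directed cycle iff it belongs to a strongly connected component of size ≥ 2 (or has a self-loop).
The vertices on cycles are {a, d, f, h, j, k} — 6 in total.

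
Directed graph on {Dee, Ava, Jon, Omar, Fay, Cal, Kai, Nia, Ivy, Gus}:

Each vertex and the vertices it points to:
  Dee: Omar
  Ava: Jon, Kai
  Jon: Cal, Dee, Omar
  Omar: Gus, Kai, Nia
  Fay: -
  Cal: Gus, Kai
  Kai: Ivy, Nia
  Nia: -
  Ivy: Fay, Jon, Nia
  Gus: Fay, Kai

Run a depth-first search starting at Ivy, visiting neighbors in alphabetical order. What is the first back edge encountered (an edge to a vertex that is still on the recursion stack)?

Kai→Ivy

DFS from Ivy (visiting neighbors in alphabetical order); mark gray on enter, black on exit:
Ivy gray
  Fay gray
  Fay black
  Jon gray
    Cal gray
      Gus gray
        Gus→Fay: Fay black — skip
        Kai gray
          Kai→Ivy: Ivy is gray → back edge
First back edge: Kai → Ivy.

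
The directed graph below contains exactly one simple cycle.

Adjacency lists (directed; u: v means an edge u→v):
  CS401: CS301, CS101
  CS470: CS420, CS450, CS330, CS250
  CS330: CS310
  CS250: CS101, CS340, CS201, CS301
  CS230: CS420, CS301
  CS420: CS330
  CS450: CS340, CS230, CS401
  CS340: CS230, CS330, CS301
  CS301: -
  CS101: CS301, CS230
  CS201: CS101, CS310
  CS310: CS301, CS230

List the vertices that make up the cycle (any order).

DFS with gray/black marking from CS420:
CS420 gray
  CS330 gray
    CS310 gray
      CS301 gray
      CS301 black
      CS230 gray
        CS230→CS420: CS420 is gray → back edge
Back edge closes the cycle CS420 → CS330 → CS310 → CS230 → CS420; its vertices are {CS230, CS310, CS330, CS420}.

CS230, CS310, CS330, CS420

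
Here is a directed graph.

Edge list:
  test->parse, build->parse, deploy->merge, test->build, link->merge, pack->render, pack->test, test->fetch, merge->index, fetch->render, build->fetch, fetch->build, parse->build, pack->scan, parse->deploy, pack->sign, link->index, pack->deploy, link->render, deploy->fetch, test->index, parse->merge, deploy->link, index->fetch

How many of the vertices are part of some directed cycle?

A vertex is on a directed cycle iff it belongs to a strongly connected component of size ≥ 2 (or has a self-loop).
The vertices on cycles are {link, build, fetch, index, merge, parse, deploy} — 7 in total.

7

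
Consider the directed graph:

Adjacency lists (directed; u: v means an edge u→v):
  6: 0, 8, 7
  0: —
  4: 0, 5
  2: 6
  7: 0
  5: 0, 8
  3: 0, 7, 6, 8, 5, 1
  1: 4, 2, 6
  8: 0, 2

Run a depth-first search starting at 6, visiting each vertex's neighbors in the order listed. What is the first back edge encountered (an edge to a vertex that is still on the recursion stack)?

2->6

DFS from 6 (visiting each vertex's neighbors in the order listed); mark gray on enter, black on exit:
6 gray
  0 gray
  0 black
  8 gray
    8→0: 0 black — skip
    2 gray
      2→6: 6 is gray → back edge
First back edge: 2 → 6.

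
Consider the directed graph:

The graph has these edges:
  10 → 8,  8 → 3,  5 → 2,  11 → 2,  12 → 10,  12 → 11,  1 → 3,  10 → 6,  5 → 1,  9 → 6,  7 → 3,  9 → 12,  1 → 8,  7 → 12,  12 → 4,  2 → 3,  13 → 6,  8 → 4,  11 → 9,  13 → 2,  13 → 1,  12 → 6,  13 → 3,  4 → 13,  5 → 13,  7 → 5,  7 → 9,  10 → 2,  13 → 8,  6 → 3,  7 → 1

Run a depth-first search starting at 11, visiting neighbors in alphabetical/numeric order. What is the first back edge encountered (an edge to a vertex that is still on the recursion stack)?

8->4

DFS from 11 (visiting neighbors in alphabetical/numeric order); mark gray on enter, black on exit:
11 gray
  2 gray
    3 gray
    3 black
  2 black
  9 gray
    6 gray
      6→3: 3 black — skip
    6 black
    12 gray
      4 gray
        13 gray
          1 gray
            1→3: 3 black — skip
            8 gray
              8→3: 3 black — skip
              8→4: 4 is gray → back edge
First back edge: 8 → 4.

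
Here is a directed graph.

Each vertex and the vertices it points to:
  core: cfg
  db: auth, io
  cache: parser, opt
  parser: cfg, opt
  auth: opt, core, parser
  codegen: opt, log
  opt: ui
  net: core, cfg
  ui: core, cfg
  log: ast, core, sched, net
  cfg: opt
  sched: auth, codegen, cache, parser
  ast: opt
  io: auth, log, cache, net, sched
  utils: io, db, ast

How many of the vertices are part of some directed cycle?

A vertex is on a directed cycle iff it belongs to a strongly connected component of size ≥ 2 (or has a self-loop).
The vertices on cycles are {ui, cfg, log, opt, core, sched, codegen} — 7 in total.

7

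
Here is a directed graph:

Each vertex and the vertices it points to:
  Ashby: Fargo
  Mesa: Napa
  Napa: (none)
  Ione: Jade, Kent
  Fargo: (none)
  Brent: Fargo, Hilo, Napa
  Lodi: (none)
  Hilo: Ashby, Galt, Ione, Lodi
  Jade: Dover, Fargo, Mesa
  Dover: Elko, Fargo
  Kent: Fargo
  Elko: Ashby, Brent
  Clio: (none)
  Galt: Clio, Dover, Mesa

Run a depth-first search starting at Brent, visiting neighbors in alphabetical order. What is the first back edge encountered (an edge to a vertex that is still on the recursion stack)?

Elko->Brent

DFS from Brent (visiting neighbors in alphabetical order); mark gray on enter, black on exit:
Brent gray
  Fargo gray
  Fargo black
  Hilo gray
    Ashby gray
      Ashby→Fargo: Fargo black — skip
    Ashby black
    Galt gray
      Clio gray
      Clio black
      Dover gray
        Elko gray
          Elko→Ashby: Ashby black — skip
          Elko→Brent: Brent is gray → back edge
First back edge: Elko → Brent.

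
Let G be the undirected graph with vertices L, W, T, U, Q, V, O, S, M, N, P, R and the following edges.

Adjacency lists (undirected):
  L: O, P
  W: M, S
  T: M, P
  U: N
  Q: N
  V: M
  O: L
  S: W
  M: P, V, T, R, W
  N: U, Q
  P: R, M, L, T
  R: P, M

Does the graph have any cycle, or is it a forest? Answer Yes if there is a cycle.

DFS, tracking each vertex's parent; an edge to a visited non-parent vertex closes a cycle.
Start from T:
visit T (parent –)
  visit M (parent T)
    visit P (parent M)
      visit R (parent P)
        R–P: parent, skip
        R–M: M visited and ≠ parent → cycle
Cycle: M – P – R – M.

Yes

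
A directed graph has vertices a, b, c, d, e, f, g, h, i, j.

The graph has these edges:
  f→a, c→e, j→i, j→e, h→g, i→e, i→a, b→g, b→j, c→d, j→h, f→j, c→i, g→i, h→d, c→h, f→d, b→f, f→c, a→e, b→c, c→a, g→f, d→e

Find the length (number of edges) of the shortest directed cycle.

4

For each vertex v, BFS finds the shortest path from v back to v.
The shortest such closed walk is g → f → j → h → g, length 4.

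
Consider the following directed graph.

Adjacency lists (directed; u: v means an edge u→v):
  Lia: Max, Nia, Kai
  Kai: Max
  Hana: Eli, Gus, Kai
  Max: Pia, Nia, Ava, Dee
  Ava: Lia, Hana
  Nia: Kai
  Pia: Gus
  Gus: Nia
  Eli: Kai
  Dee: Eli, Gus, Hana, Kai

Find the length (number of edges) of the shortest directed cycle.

3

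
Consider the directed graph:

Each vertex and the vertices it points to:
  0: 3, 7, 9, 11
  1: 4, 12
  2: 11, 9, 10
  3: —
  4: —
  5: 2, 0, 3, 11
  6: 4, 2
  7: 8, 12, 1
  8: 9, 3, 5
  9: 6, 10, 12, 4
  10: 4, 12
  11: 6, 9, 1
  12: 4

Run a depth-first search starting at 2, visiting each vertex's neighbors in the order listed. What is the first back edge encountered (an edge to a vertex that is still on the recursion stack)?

DFS from 2 (visiting each vertex's neighbors in the order listed); mark gray on enter, black on exit:
2 gray
  11 gray
    6 gray
      4 gray
      4 black
      6→2: 2 is gray → back edge
First back edge: 6 → 2.

6->2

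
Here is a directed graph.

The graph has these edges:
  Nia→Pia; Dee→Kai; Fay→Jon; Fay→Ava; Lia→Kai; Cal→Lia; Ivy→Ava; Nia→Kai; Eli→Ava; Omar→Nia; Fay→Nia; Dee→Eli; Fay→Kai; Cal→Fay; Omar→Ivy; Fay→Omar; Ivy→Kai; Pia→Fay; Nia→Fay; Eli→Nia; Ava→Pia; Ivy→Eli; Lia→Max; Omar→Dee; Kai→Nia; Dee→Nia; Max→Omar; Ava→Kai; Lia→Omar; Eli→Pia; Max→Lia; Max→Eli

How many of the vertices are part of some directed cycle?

11

A vertex is on a directed cycle iff it belongs to a strongly connected component of size ≥ 2 (or has a self-loop).
The vertices on cycles are {Ava, Dee, Eli, Fay, Ivy, Kai, Lia, Max, Nia, Pia, Omar} — 11 in total.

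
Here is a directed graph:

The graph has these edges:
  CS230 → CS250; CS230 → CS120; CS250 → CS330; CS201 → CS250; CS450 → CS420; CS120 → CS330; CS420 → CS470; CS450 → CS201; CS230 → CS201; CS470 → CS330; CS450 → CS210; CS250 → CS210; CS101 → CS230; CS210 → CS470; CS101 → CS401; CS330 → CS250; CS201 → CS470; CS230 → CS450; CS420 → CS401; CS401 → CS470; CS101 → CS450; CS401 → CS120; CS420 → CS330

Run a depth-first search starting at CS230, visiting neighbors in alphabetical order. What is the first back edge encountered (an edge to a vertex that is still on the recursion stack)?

DFS from CS230 (visiting neighbors in alphabetical order); mark gray on enter, black on exit:
CS230 gray
  CS120 gray
    CS330 gray
      CS250 gray
        CS210 gray
          CS470 gray
            CS470→CS330: CS330 is gray → back edge
First back edge: CS470 → CS330.

CS470->CS330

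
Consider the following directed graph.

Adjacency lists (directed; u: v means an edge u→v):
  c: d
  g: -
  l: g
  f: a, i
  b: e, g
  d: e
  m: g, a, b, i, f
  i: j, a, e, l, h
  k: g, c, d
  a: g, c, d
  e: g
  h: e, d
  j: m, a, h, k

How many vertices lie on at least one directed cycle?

A vertex is on a directed cycle iff it belongs to a strongly connected component of size ≥ 2 (or has a self-loop).
The vertices on cycles are {f, i, j, m} — 4 in total.

4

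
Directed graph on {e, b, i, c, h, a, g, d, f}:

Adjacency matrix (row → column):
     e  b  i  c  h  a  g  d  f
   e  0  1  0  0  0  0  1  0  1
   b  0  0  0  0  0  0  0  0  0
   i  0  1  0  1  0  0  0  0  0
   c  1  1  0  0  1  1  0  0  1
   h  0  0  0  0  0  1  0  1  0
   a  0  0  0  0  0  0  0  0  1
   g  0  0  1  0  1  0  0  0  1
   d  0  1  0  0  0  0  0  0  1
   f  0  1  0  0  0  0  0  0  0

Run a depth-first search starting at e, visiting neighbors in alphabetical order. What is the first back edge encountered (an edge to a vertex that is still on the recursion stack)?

DFS from e (visiting neighbors in alphabetical order); mark gray on enter, black on exit:
e gray
  b gray
  b black
  f gray
    f→b: b black — skip
  f black
  g gray
    g→f: f black — skip
    h gray
      a gray
        a→f: f black — skip
      a black
      d gray
        d→b: b black — skip
        d→f: f black — skip
      d black
    h black
    i gray
      i→b: b black — skip
      c gray
        c→a: a black — skip
        c→b: b black — skip
        c→e: e is gray → back edge
First back edge: c → e.

c->e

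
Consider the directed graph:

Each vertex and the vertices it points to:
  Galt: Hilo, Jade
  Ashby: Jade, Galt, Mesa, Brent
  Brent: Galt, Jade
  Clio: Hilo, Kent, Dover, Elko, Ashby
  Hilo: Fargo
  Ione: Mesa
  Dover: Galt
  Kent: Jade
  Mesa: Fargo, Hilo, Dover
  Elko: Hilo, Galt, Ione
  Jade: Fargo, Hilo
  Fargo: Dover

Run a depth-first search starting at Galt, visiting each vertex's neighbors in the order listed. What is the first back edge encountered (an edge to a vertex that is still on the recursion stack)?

Dover->Galt

DFS from Galt (visiting each vertex's neighbors in the order listed); mark gray on enter, black on exit:
Galt gray
  Hilo gray
    Fargo gray
      Dover gray
        Dover→Galt: Galt is gray → back edge
First back edge: Dover → Galt.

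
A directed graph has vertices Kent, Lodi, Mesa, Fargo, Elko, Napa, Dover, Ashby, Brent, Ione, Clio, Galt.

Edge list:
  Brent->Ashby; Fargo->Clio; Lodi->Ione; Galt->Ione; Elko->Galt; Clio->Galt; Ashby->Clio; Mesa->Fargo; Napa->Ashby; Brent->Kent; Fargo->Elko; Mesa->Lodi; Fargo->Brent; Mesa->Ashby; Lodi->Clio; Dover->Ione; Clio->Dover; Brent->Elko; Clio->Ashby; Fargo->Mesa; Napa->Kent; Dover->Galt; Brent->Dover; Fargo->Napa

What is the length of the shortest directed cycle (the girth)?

For each vertex v, BFS finds the shortest path from v back to v.
The shortest such closed walk is Fargo → Mesa → Fargo, length 2.

2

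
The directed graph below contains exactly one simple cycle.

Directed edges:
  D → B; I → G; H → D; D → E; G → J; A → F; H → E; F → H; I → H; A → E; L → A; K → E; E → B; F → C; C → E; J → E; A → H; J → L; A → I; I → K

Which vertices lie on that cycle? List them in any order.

DFS with gray/black marking from L:
L gray
  A gray
    F gray
      H gray
        D gray
          B gray
          B black
          E gray
            E→B: B black — skip
          E black
        D black
        H→E: E black — skip
      H black
      C gray
        C→E: E black — skip
      C black
    F black
    A→E: E black — skip
    A→H: H black — skip
    I gray
      K gray
        K→E: E black — skip
      K black
      I→H: H black — skip
      G gray
        J gray
          J→E: E black — skip
          J→L: L is gray → back edge
Back edge closes the cycle L → A → I → G → J → L; its vertices are {A, G, I, J, L}.

A, G, I, J, L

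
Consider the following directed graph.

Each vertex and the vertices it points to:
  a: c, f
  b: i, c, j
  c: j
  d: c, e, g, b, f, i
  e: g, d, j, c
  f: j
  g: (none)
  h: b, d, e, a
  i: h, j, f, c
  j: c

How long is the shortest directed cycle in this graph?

For each vertex v, BFS finds the shortest path from v back to v.
The shortest such closed walk is d → e → d, length 2.

2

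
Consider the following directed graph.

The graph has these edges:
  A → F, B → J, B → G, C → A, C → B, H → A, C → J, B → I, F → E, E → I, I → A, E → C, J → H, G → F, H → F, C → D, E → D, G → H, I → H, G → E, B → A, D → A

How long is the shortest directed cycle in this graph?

For each vertex v, BFS finds the shortest path from v back to v.
The shortest such closed walk is E → I → A → F → E, length 4.

4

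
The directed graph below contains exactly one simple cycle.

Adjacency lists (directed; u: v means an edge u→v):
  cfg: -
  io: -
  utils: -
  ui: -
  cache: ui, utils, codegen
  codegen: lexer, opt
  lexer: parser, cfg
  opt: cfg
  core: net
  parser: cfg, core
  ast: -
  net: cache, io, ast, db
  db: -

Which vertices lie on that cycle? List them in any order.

DFS with gray/black marking from net:
net gray
  cache gray
    ui gray
    ui black
    utils gray
    utils black
    codegen gray
      lexer gray
        parser gray
          cfg gray
          cfg black
          core gray
            core→net: net is gray → back edge
Back edge closes the cycle net → cache → codegen → lexer → parser → core → net; its vertices are {net, core, cache, lexer, parser, codegen}.

net, core, cache, lexer, parser, codegen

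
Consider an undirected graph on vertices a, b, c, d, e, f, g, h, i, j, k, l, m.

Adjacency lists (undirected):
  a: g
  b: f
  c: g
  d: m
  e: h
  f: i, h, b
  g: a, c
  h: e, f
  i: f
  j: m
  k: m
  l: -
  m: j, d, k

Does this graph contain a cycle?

No

DFS, tracking each vertex's parent; an edge to a visited non-parent vertex closes a cycle.
Start from k:
visit k (parent –)
  visit m (parent k)
    visit j (parent m)
      j–m: parent, skip
    visit d (parent m)
      d–m: parent, skip
    m–k: parent, skip
visit a (parent –)
  visit g (parent a)
    g–a: parent, skip
    visit c (parent g)
      c–g: parent, skip
visit b (parent –)
  visit f (parent b)
    visit i (parent f)
      i–f: parent, skip
    visit h (parent f)
      visit e (parent h)
        e–h: parent, skip
      h–f: parent, skip
    f–b: parent, skip
visit l (parent –)
No non-parent visited neighbor found — the graph is a forest.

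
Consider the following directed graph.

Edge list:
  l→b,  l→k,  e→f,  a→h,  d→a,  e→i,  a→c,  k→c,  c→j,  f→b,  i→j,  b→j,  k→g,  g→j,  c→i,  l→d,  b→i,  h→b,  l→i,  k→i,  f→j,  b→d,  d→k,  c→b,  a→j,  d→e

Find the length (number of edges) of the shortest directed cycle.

For each vertex v, BFS finds the shortest path from v back to v.
The shortest such closed walk is d → e → f → b → d, length 4.

4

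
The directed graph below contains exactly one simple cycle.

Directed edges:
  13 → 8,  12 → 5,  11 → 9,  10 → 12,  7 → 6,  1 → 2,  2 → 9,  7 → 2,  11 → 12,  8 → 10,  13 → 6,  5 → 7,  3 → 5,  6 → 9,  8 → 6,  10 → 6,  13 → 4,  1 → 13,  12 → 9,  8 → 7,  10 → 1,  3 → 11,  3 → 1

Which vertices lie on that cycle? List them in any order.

DFS with gray/black marking from 1:
1 gray
  2 gray
    9 gray
    9 black
  2 black
  13 gray
    8 gray
      6 gray
        6→9: 9 black — skip
      6 black
      10 gray
        10→1: 1 is gray → back edge
Back edge closes the cycle 1 → 13 → 8 → 10 → 1; its vertices are {1, 8, 10, 13}.

1, 8, 10, 13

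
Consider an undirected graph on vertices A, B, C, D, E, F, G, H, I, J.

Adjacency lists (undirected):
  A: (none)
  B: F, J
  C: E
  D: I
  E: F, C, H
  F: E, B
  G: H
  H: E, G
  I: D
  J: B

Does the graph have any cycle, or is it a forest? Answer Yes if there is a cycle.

DFS, tracking each vertex's parent; an edge to a visited non-parent vertex closes a cycle.
Start from C:
visit C (parent –)
  visit E (parent C)
    visit F (parent E)
      F–E: parent, skip
      visit B (parent F)
        B–F: parent, skip
        visit J (parent B)
          J–B: parent, skip
    E–C: parent, skip
    visit H (parent E)
      H–E: parent, skip
      visit G (parent H)
        G–H: parent, skip
visit A (parent –)
visit D (parent –)
  visit I (parent D)
    I–D: parent, skip
No non-parent visited neighbor found — the graph is a forest.

No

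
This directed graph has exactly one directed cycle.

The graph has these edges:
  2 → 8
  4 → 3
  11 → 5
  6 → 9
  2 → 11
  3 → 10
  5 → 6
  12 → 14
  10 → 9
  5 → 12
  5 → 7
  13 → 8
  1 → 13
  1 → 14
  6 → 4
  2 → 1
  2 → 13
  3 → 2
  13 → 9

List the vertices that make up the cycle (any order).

DFS with gray/black marking from 3:
3 gray
  10 gray
    9 gray
    9 black
  10 black
  2 gray
    13 gray
      13→9: 9 black — skip
      8 gray
      8 black
    13 black
    2→8: 8 black — skip
    1 gray
      14 gray
      14 black
      1→13: 13 black — skip
    1 black
    11 gray
      5 gray
        12 gray
          12→14: 14 black — skip
        12 black
        6 gray
          4 gray
            4→3: 3 is gray → back edge
Back edge closes the cycle 3 → 2 → 11 → 5 → 6 → 4 → 3; its vertices are {2, 3, 4, 5, 6, 11}.

2, 3, 4, 5, 6, 11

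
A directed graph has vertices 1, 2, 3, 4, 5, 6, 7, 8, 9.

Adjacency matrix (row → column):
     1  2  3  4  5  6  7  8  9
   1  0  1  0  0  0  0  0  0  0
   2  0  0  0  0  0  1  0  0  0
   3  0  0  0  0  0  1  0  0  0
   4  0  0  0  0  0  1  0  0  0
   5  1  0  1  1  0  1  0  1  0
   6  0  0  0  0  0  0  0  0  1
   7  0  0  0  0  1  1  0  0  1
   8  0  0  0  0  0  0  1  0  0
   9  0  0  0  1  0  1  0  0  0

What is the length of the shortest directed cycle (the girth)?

2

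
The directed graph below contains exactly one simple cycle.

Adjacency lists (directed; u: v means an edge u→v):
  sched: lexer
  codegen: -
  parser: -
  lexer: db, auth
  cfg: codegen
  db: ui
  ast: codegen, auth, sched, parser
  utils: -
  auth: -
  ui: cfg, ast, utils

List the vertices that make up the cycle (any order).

db, ui, ast, lexer, sched

DFS with gray/black marking from ui:
ui gray
  cfg gray
    codegen gray
    codegen black
  cfg black
  ast gray
    ast→codegen: codegen black — skip
    auth gray
    auth black
    sched gray
      lexer gray
        db gray
          db→ui: ui is gray → back edge
Back edge closes the cycle ui → ast → sched → lexer → db → ui; its vertices are {db, ui, ast, lexer, sched}.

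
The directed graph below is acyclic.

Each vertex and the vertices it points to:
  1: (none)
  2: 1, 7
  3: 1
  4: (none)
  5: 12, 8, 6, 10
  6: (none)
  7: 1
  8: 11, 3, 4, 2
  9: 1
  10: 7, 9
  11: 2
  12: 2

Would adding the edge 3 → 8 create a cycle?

Adding 3→8 creates a cycle iff 8 can already reach 3.
Path from 8: 8 → 3.
So 8 → … → 3 → 8 is a cycle.

Yes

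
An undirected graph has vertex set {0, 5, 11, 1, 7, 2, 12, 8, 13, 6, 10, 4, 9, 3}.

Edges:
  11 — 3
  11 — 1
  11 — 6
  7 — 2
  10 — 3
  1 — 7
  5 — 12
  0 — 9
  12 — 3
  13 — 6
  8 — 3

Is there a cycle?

No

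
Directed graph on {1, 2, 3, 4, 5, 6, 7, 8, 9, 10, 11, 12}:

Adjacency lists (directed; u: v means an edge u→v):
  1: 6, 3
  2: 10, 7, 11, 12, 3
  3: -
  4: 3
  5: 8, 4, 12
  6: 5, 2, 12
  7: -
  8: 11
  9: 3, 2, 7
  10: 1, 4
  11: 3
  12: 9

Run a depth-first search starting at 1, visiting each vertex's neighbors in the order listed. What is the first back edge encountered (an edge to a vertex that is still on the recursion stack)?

DFS from 1 (visiting each vertex's neighbors in the order listed); mark gray on enter, black on exit:
1 gray
  6 gray
    5 gray
      8 gray
        11 gray
          3 gray
          3 black
        11 black
      8 black
      4 gray
        4→3: 3 black — skip
      4 black
      12 gray
        9 gray
          9→3: 3 black — skip
          2 gray
            10 gray
              10→1: 1 is gray → back edge
First back edge: 10 → 1.

10→1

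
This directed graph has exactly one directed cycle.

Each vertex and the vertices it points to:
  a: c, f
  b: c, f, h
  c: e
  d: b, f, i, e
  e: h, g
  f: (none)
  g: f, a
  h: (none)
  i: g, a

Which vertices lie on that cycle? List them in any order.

DFS with gray/black marking from e:
e gray
  h gray
  h black
  g gray
    f gray
    f black
    a gray
      c gray
        c→e: e is gray → back edge
Back edge closes the cycle e → g → a → c → e; its vertices are {a, c, e, g}.

a, c, e, g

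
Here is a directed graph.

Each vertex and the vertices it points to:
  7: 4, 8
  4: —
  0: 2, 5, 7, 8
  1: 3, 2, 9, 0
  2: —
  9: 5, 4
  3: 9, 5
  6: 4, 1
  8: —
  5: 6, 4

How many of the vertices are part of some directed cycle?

6

A vertex is on a directed cycle iff it belongs to a strongly connected component of size ≥ 2 (or has a self-loop).
The vertices on cycles are {0, 1, 3, 5, 6, 9} — 6 in total.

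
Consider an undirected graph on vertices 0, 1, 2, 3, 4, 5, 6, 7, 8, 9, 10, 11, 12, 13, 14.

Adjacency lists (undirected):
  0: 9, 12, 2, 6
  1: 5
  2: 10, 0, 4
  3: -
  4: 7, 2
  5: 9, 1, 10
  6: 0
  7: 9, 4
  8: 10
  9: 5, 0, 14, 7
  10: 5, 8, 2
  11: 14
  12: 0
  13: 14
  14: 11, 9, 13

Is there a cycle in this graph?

DFS, tracking each vertex's parent; an edge to a visited non-parent vertex closes a cycle.
Start from 1:
visit 1 (parent –)
  visit 5 (parent 1)
    visit 9 (parent 5)
      9–5: parent, skip
      visit 0 (parent 9)
        0–9: parent, skip
        visit 12 (parent 0)
          12–0: parent, skip
        visit 2 (parent 0)
          visit 10 (parent 2)
            10–5: 5 visited and ≠ parent → cycle
Cycle: 5 – 9 – 0 – 2 – 10 – 5.

Yes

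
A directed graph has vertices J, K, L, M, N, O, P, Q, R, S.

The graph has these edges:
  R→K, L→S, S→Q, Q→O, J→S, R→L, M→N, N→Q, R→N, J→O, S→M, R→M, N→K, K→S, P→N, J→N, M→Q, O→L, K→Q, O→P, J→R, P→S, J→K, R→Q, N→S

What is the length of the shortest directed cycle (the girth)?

3

For each vertex v, BFS finds the shortest path from v back to v.
The shortest such closed walk is M → N → S → M, length 3.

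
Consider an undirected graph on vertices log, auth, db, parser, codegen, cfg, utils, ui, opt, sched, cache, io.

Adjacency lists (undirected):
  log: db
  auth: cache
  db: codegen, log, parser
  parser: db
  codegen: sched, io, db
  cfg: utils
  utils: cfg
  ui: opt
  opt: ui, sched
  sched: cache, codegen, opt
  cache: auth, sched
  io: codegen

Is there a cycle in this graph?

DFS, tracking each vertex's parent; an edge to a visited non-parent vertex closes a cycle.
Start from utils:
visit utils (parent –)
  visit cfg (parent utils)
    cfg–utils: parent, skip
visit log (parent –)
  visit db (parent log)
    visit codegen (parent db)
      visit sched (parent codegen)
        visit cache (parent sched)
          visit auth (parent cache)
            auth–cache: parent, skip
          cache–sched: parent, skip
        sched–codegen: parent, skip
        visit opt (parent sched)
          visit ui (parent opt)
            ui–opt: parent, skip
          opt–sched: parent, skip
      visit io (parent codegen)
        io–codegen: parent, skip
      codegen–db: parent, skip
    db–log: parent, skip
    visit parser (parent db)
      parser–db: parent, skip
No non-parent visited neighbor found — the graph is a forest.

No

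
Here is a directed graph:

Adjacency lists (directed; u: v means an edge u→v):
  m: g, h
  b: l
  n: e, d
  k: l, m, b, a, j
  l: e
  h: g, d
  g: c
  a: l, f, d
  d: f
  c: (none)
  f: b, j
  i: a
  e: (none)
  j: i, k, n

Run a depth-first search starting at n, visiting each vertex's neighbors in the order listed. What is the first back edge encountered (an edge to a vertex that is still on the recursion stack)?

a->f

DFS from n (visiting each vertex's neighbors in the order listed); mark gray on enter, black on exit:
n gray
  e gray
  e black
  d gray
    f gray
      b gray
        l gray
          l→e: e black — skip
        l black
      b black
      j gray
        i gray
          a gray
            a→l: l black — skip
            a→f: f is gray → back edge
First back edge: a → f.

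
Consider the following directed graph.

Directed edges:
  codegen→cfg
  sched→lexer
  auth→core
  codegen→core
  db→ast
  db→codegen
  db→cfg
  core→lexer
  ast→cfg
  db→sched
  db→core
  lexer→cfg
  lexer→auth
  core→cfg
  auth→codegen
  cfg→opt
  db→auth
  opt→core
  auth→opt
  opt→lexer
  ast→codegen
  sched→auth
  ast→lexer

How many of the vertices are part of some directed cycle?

A vertex is on a directed cycle iff it belongs to a strongly connected component of size ≥ 2 (or has a self-loop).
The vertices on cycles are {cfg, opt, auth, core, lexer, codegen} — 6 in total.

6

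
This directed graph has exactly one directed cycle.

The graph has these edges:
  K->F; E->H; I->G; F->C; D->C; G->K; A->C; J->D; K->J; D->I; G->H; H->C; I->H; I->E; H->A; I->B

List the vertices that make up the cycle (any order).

D, G, I, J, K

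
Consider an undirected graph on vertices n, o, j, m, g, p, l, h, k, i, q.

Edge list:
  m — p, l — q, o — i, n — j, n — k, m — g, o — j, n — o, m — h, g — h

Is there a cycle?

Yes

DFS, tracking each vertex's parent; an edge to a visited non-parent vertex closes a cycle.
Start from h:
visit h (parent –)
  visit m (parent h)
    visit p (parent m)
      p–m: parent, skip
    m–h: parent, skip
    visit g (parent m)
      g–m: parent, skip
      g–h: h visited and ≠ parent → cycle
Cycle: h – m – g – h.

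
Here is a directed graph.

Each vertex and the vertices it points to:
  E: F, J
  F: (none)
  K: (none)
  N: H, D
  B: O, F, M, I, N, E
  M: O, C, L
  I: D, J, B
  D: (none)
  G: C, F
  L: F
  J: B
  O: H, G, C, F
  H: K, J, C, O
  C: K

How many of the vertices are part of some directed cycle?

8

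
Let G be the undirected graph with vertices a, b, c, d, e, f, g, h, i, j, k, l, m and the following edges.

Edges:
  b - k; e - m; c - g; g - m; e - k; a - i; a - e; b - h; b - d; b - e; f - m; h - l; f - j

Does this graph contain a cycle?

Yes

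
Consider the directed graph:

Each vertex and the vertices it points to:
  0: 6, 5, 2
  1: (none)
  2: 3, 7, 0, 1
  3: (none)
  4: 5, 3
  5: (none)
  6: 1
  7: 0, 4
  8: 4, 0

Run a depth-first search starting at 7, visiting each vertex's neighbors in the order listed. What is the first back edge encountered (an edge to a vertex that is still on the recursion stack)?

2->7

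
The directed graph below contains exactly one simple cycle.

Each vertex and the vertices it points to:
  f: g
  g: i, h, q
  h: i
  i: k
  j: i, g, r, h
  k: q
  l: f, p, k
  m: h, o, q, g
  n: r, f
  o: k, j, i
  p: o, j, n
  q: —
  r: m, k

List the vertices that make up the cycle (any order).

j, m, o, r

DFS with gray/black marking from j:
j gray
  i gray
    k gray
      q gray
      q black
    k black
  i black
  g gray
    g→i: i black — skip
    h gray
      h→i: i black — skip
    h black
    g→q: q black — skip
  g black
  r gray
    m gray
      m→h: h black — skip
      o gray
        o→k: k black — skip
        o→j: j is gray → back edge
Back edge closes the cycle j → r → m → o → j; its vertices are {j, m, o, r}.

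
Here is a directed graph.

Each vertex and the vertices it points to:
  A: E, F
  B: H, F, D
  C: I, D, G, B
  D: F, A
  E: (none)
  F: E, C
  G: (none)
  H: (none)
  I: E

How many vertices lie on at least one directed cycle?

5

A vertex is on a directed cycle iff it belongs to a strongly connected component of size ≥ 2 (or has a self-loop).
The vertices on cycles are {A, B, C, D, F} — 5 in total.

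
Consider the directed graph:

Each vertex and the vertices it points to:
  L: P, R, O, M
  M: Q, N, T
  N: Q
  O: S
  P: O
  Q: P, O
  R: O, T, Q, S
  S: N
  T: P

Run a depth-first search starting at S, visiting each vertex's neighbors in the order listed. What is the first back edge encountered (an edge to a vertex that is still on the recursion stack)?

O->S

DFS from S (visiting each vertex's neighbors in the order listed); mark gray on enter, black on exit:
S gray
  N gray
    Q gray
      P gray
        O gray
          O→S: S is gray → back edge
First back edge: O → S.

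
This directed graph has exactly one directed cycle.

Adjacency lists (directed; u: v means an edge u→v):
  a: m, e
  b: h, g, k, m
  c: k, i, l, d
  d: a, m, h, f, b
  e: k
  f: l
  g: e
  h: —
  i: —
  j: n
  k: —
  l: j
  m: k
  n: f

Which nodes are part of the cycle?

DFS with gray/black marking from l:
l gray
  j gray
    n gray
      f gray
        f→l: l is gray → back edge
Back edge closes the cycle l → j → n → f → l; its vertices are {f, j, l, n}.

f, j, l, n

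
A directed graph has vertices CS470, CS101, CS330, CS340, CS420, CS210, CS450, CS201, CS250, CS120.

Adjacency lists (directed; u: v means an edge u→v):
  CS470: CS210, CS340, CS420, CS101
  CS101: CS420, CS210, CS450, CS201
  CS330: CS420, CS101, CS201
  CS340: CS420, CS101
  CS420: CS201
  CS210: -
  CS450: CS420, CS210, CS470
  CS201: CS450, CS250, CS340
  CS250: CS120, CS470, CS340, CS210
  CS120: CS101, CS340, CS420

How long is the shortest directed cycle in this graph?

3

For each vertex v, BFS finds the shortest path from v back to v.
The shortest such closed walk is CS201 → CS340 → CS420 → CS201, length 3.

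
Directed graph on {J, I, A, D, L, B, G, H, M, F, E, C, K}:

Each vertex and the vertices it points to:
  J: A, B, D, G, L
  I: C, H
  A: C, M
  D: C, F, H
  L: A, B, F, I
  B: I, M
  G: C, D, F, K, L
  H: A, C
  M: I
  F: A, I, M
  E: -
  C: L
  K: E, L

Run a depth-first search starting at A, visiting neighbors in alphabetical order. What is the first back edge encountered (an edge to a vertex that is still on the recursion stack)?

DFS from A (visiting neighbors in alphabetical order); mark gray on enter, black on exit:
A gray
  C gray
    L gray
      L→A: A is gray → back edge
First back edge: L → A.

L→A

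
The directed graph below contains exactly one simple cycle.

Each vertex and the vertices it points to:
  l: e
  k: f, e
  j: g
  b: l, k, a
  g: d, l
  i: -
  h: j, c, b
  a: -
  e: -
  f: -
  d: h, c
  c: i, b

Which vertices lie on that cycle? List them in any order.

DFS with gray/black marking from j:
j gray
  g gray
    d gray
      h gray
        h→j: j is gray → back edge
Back edge closes the cycle j → g → d → h → j; its vertices are {d, g, h, j}.

d, g, h, j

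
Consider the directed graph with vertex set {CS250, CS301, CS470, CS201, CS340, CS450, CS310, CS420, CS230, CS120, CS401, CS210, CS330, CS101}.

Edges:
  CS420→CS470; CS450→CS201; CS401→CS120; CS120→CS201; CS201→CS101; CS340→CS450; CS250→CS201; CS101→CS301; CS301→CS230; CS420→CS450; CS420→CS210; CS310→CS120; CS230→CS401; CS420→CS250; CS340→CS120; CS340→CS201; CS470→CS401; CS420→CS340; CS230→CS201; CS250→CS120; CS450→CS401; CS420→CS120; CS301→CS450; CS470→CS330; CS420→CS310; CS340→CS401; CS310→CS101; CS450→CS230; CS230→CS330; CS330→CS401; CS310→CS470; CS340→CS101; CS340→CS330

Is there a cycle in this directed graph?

Yes

DFS with white/gray/black marking, starting from CS470:
CS470 gray
  CS330 gray
    CS401 gray
      CS120 gray
        CS201 gray
          CS101 gray
            CS301 gray
              CS450 gray
                CS230 gray
                  CS230→CS330: CS330 is gray → back edge
Back edge found, so a cycle exists: CS330 → CS401 → CS120 → CS201 → CS101 → CS301 → CS450 → CS230 → CS330.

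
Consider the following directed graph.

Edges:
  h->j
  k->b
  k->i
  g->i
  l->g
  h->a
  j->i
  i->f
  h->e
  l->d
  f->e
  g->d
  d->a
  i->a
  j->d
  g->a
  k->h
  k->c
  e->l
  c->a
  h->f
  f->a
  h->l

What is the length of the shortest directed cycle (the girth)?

For each vertex v, BFS finds the shortest path from v back to v.
The shortest such closed walk is f → e → l → g → i → f, length 5.

5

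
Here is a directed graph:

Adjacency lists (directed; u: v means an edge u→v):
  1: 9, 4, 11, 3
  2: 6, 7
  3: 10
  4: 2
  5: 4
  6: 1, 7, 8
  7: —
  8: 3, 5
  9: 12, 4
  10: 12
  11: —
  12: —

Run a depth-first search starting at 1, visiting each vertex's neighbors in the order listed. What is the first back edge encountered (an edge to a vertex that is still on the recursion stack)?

6→1

DFS from 1 (visiting each vertex's neighbors in the order listed); mark gray on enter, black on exit:
1 gray
  9 gray
    12 gray
    12 black
    4 gray
      2 gray
        6 gray
          6→1: 1 is gray → back edge
First back edge: 6 → 1.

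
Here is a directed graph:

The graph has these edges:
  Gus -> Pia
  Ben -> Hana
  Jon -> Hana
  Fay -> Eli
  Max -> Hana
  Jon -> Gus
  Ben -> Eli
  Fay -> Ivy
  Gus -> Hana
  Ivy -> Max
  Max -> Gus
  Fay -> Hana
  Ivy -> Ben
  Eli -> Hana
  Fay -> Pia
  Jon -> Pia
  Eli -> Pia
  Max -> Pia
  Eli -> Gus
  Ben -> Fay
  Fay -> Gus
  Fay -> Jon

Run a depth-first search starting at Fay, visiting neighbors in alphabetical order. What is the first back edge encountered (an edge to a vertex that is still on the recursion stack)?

Ben->Fay

DFS from Fay (visiting neighbors in alphabetical order); mark gray on enter, black on exit:
Fay gray
  Eli gray
    Gus gray
      Hana gray
      Hana black
      Pia gray
      Pia black
    Gus black
    Eli→Hana: Hana black — skip
    Eli→Pia: Pia black — skip
  Eli black
  Fay→Gus: Gus black — skip
  Fay→Hana: Hana black — skip
  Ivy gray
    Ben gray
      Ben→Eli: Eli black — skip
      Ben→Fay: Fay is gray → back edge
First back edge: Ben → Fay.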